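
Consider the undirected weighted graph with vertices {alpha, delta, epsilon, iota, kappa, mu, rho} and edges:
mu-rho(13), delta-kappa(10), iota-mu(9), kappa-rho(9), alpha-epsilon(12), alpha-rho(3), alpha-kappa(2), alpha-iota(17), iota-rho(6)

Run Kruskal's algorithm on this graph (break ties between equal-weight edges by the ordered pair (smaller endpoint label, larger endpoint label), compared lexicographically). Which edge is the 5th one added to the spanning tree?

Kruskal: consider edges lightest-first.
alpha-kappa (2): add — endpoints in different components.
alpha-rho (3): add — endpoints in different components.
iota-rho (6): add — endpoints in different components.
iota-mu (9): add — endpoints in different components.
kappa-rho (9): skip — kappa and rho already connected.
delta-kappa (10): add — endpoints in different components.
alpha-epsilon (12): add — endpoints in different components.
The 5th edge added is delta-kappa.

delta-kappa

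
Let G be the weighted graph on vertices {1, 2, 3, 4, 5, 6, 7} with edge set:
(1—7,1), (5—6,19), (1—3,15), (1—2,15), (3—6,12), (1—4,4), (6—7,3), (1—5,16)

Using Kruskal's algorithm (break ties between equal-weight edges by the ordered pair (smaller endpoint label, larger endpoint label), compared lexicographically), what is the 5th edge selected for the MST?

Kruskal: consider edges lightest-first.
1—7 (1): add. Components now {1,7} {2} {3} {4} {5} {6}
6—7 (3): add. Components now {1,6,7} {2} {3} {4} {5}
1—4 (4): add. Components now {1,4,6,7} {2} {3} {5}
3—6 (12): add. Components now {1,3,4,6,7} {2} {5}
1—2 (15): add. Components now {1,2,3,4,6,7} {5}
1—3 (15): skip — 1 and 3 already connected.
1—5 (16): add. Components now {1,2,3,4,5,6,7}
The 5th edge added is 1—2.

1-2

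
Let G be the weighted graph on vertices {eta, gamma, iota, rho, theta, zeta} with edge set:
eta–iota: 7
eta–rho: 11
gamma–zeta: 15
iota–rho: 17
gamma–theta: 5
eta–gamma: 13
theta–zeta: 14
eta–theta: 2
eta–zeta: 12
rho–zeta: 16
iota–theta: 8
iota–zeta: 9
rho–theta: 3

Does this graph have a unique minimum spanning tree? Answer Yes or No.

Kruskal's algorithm — process edges by increasing weight (ties by edge label):
eta–theta (2): add. Components now {rho} {zeta} {gamma} {eta,theta} {iota}
rho–theta (3): add. Components now {eta,rho,theta} {zeta} {gamma} {iota}
gamma–theta (5): add. Components now {eta,gamma,rho,theta} {zeta} {iota}
eta–iota (7): add. Components now {eta,gamma,iota,rho,theta} {zeta}
iota–theta (8): skip — theta and iota already connected.
iota–zeta (9): add. Components now {eta,gamma,iota,rho,theta,zeta}
Every non-tree edge has weight strictly greater than the heaviest edge on the tree path between its endpoints, so the MST is unique.

Yes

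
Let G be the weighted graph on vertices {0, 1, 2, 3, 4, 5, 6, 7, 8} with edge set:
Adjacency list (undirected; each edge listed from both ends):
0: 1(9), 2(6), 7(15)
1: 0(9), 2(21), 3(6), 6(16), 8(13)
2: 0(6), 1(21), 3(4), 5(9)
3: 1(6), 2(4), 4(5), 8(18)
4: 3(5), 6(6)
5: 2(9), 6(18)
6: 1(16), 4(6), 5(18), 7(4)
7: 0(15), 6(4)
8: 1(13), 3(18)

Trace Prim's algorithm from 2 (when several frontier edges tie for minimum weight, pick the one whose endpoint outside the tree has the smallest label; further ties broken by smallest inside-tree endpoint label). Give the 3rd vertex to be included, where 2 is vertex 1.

Grow the tree from 2 using Prim:
Step 1: frontier [2—3 4, 0—2 6, 2—5 9, 1—2 21] → take 2—3 (4); add 3.
Step 2: frontier [0—2 6, 2—5 9, 1—2 21, 3—4 5, 1—3 6, 3—8 18] → take 3—4 (5); add 4.
Step 3: frontier [0—2 6, 2—5 9, 1—2 21, 1—3 6, 3—8 18, 4—6 6] → take 0—2 (6); add 0.
Step 4: frontier [0—1 9, 0—7 15, 2—5 9, 1—2 21, 1—3 6, 3—8 18, 4—6 6] → take 1—3 (6); add 1.
Step 5: frontier [0—7 15, 1—8 13, 1—6 16, 2—5 9, 3—8 18, 4—6 6] → take 4—6 (6); add 6.
Step 6: frontier [0—7 15, 1—8 13, 2—5 9, 3—8 18, 6—7 4, 5—6 18] → take 6—7 (4); add 7.
Step 7: frontier [1—8 13, 2—5 9, 3—8 18, 5—6 18] → take 2—5 (9); add 5.
Step 8: frontier [1—8 13, 3—8 18] → take 1—8 (13); add 8.
Vertex order: 2, 3, 4, 0, 1, 6, 7, 5, 8. The 3rd vertex is 4.

4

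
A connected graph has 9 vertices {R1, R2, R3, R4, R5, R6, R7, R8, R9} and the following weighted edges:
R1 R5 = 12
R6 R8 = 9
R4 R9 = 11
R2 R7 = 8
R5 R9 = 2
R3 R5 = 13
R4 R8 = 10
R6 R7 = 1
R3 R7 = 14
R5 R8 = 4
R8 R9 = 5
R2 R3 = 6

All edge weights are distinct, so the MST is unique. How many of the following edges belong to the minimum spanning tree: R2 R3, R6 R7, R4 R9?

Sort edges by weight, then run Kruskal:
R6 R7 (1): add — endpoints in different components.
R5 R9 (2): add — endpoints in different components.
R5 R8 (4): add — endpoints in different components.
R8 R9 (5): skip — R9 and R8 already connected.
R2 R3 (6): add — endpoints in different components.
R2 R7 (8): add — endpoints in different components.
R6 R8 (9): add — endpoints in different components.
R4 R8 (10): add — endpoints in different components.
R4 R9 (11): skip — R9 and R4 already connected.
R1 R5 (12): add — endpoints in different components.
MST edge set: {R6 R7, R5 R9, R5 R8, R2 R3, R2 R7, R6 R8, R4 R8, R1 R5}.
Of the listed edges, {R2 R3, R6 R7} are in the MST → 2.

2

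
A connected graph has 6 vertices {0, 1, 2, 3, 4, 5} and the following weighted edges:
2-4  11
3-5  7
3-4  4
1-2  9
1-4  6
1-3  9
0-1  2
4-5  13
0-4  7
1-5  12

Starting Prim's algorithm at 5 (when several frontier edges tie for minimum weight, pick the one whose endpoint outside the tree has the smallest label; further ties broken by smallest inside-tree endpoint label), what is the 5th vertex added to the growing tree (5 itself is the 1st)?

Prim's algorithm from 5:
Step 1: frontier [3-5 7, 1-5 12, 4-5 13] → take 3-5 (7); add 3.
Step 2: frontier [3-4 4, 1-3 9, 1-5 12, 4-5 13] → take 3-4 (4); add 4.
Step 3: frontier [1-3 9, 1-4 6, 0-4 7, 2-4 11, 1-5 12] → take 1-4 (6); add 1.
Step 4: frontier [0-1 2, 1-2 9, 0-4 7, 2-4 11] → take 0-1 (2); add 0.
Step 5: frontier [1-2 9, 2-4 11] → take 1-2 (9); add 2.
Vertex order: 5, 3, 4, 1, 0, 2. The 5th vertex is 0.

0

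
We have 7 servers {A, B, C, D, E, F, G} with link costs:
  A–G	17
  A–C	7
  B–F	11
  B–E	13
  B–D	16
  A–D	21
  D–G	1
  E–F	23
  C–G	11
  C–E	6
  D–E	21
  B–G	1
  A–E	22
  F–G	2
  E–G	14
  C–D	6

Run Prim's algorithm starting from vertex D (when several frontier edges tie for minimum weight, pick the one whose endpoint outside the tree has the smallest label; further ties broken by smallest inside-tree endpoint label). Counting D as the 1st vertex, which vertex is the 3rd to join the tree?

B

Prim, starting at D.
Step 1: cheapest edge leaving the tree is D–G (1); add G.
Step 2: cheapest edge leaving the tree is B–G (1); add B.
Step 3: cheapest edge leaving the tree is F–G (2); add F.
Step 4: cheapest edge leaving the tree is C–D (6); add C.
Step 5: cheapest edge leaving the tree is C–E (6); add E.
Step 6: cheapest edge leaving the tree is A–C (7); add A.
Vertex order: D, G, B, F, C, E, A. The 3rd vertex is B.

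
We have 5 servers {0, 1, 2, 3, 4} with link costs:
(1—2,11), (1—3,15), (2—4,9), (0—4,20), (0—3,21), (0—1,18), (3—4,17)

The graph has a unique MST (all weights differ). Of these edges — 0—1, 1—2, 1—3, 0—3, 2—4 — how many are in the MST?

4

Sort edges by weight, then run Kruskal:
2—4 (9): add. Components now {0} {1} {2,4} {3}
1—2 (11): add. Components now {0} {1,2,4} {3}
1—3 (15): add. Components now {0} {1,2,3,4}
3—4 (17): skip — 3 and 4 already connected.
0—1 (18): add. Components now {0,1,2,3,4}
MST edge set: {2—4, 1—2, 1—3, 0—1}.
Of the listed edges, {0—1, 1—2, 1—3, 2—4} are in the MST → 4.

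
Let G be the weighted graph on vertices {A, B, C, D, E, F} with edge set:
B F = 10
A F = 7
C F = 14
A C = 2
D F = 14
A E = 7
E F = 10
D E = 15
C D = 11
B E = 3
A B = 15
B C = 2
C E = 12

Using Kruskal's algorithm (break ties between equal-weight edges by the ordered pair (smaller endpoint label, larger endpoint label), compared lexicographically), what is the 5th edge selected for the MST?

C-D

Kruskal: consider edges lightest-first.
A C (2): add. Components now {A,C} {B} {D} {E} {F}
B C (2): add. Components now {A,B,C} {D} {E} {F}
B E (3): add. Components now {A,B,C,E} {D} {F}
A E (7): skip — A and E already connected.
A F (7): add. Components now {A,B,C,E,F} {D}
B F (10): skip — B and F already connected.
E F (10): skip — E and F already connected.
C D (11): add. Components now {A,B,C,D,E,F}
The 5th edge added is C D.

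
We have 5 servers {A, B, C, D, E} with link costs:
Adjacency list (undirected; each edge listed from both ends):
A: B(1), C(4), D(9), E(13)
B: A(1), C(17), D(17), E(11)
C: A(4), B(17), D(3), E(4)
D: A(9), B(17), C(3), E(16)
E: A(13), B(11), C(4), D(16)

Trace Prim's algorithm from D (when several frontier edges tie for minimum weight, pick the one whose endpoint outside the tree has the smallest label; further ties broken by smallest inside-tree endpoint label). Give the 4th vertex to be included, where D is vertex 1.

Prim's algorithm from D:
Step 1: cheapest edge leaving the tree is C–D (3); add C.
Step 2: cheapest edge leaving the tree is A–C (4); add A.
Step 3: cheapest edge leaving the tree is A–B (1); add B.
Step 4: cheapest edge leaving the tree is C–E (4); add E.
Vertex order: D, C, A, B, E. The 4th vertex is B.

B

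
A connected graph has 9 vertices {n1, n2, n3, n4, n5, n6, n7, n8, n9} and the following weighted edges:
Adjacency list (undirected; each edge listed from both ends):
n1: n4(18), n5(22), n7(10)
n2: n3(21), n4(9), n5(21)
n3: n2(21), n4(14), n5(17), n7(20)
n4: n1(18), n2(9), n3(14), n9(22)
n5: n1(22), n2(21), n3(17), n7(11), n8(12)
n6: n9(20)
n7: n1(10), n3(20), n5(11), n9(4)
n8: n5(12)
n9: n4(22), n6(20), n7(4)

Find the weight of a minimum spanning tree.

97

Kruskal: consider edges lightest-first.
n7 n9 (4): add — endpoints in different components.
n2 n4 (9): add — endpoints in different components.
n1 n7 (10): add — endpoints in different components.
n5 n7 (11): add — endpoints in different components.
n5 n8 (12): add — endpoints in different components.
n3 n4 (14): add — endpoints in different components.
n3 n5 (17): add — endpoints in different components.
n1 n4 (18): skip — n4 and n1 already connected.
n3 n7 (20): skip — n3 and n7 already connected.
n6 n9 (20): add — endpoints in different components.
MST edges: n7 n9, n2 n4, n1 n7, n5 n7, n5 n8, n3 n4, n3 n5, n6 n9; total weight 4+9+10+11+12+14+17+20 = 97.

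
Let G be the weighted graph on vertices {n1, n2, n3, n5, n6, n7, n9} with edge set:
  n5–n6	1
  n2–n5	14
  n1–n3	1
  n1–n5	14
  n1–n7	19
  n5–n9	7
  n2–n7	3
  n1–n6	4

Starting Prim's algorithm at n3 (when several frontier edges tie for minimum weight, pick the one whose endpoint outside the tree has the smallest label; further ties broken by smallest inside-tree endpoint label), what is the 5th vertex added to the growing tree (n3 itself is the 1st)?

Prim, starting at n3.
Step 1: cheapest edge leaving the tree is n1–n3 (1); add n1.
Step 2: cheapest edge leaving the tree is n1–n6 (4); add n6.
Step 3: cheapest edge leaving the tree is n5–n6 (1); add n5.
Step 4: cheapest edge leaving the tree is n5–n9 (7); add n9.
Step 5: cheapest edge leaving the tree is n2–n5 (14); add n2.
Step 6: cheapest edge leaving the tree is n2–n7 (3); add n7.
Vertex order: n3, n1, n6, n5, n9, n2, n7. The 5th vertex is n9.

n9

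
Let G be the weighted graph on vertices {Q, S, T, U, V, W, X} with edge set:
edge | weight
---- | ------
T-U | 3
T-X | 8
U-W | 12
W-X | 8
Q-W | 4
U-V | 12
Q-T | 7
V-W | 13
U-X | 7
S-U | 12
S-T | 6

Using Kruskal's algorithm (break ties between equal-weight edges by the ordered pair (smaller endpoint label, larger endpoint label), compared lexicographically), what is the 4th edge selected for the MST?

Sort edges by weight, then run Kruskal:
T-U (3): add — endpoints in different components.
Q-W (4): add — endpoints in different components.
S-T (6): add — endpoints in different components.
Q-T (7): add — endpoints in different components.
U-X (7): add — endpoints in different components.
T-X (8): skip — T and X already connected.
W-X (8): skip — W and X already connected.
S-U (12): skip — S and U already connected.
U-V (12): add — endpoints in different components.
The 4th edge added is Q-T.

Q-T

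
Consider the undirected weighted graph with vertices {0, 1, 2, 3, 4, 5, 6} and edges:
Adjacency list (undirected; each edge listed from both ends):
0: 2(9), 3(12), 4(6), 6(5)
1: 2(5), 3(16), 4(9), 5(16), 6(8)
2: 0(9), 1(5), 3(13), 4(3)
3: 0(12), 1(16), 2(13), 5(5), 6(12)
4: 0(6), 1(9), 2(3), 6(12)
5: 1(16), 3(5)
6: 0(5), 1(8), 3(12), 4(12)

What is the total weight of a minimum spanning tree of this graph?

36

Grow the tree from 2 using Prim:
Step 1: frontier [2—4 3, 1—2 5, 0—2 9, 2—3 13] → take 2—4 (3); add 4.
Step 2: frontier [1—2 5, 0—2 9, 2—3 13, 0—4 6, 1—4 9, 4—6 12] → take 1—2 (5); add 1.
Step 3: frontier [1—6 8, 1—3 16, 1—5 16, 0—2 9, 2—3 13, 0—4 6, 4—6 12] → take 0—4 (6); add 0.
Step 4: frontier [0—6 5, 0—3 12, 1—6 8, 1—3 16, 1—5 16, 2—3 13, 4—6 12] → take 0—6 (5); add 6.
Step 5: frontier [0—3 12, 1—3 16, 1—5 16, 2—3 13, 3—6 12] → take 0—3 (12); add 3.
Step 6: frontier [1—5 16, 3—5 5] → take 3—5 (5); add 5.
MST edges: 2—4, 1—2, 0—4, 0—6, 0—3, 3—5; total weight 3+5+6+5+12+5 = 36.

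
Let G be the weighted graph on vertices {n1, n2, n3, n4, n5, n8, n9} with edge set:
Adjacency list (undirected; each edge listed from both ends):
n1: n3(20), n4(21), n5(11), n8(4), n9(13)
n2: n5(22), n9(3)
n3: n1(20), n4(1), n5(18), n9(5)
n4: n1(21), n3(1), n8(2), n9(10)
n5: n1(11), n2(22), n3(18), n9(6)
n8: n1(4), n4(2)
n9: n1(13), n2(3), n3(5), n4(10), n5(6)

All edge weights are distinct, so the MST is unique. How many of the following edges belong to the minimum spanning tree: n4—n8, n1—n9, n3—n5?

Kruskal's algorithm — process edges by increasing weight (ties by edge label):
n3—n4 (1): add — endpoints in different components.
n4—n8 (2): add — endpoints in different components.
n2—n9 (3): add — endpoints in different components.
n1—n8 (4): add — endpoints in different components.
n3—n9 (5): add — endpoints in different components.
n5—n9 (6): add — endpoints in different components.
MST edge set: {n3—n4, n4—n8, n2—n9, n1—n8, n3—n9, n5—n9}.
Of the listed edges, {n4—n8} are in the MST → 1.

1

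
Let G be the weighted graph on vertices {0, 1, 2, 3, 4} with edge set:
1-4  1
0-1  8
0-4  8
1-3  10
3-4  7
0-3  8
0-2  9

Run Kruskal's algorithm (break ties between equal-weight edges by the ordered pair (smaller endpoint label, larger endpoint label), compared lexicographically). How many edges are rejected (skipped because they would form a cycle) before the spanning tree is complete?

Sort edges by weight, then run Kruskal:
1-4 (1): add. Components now {0} {1,4} {2} {3}
3-4 (7): add. Components now {0} {1,3,4} {2}
0-1 (8): add. Components now {0,1,3,4} {2}
0-3 (8): skip — 0 and 3 already connected.
0-4 (8): skip — 0 and 4 already connected.
0-2 (9): add. Components now {0,1,2,3,4}
Edges rejected before the tree was complete: 2.

2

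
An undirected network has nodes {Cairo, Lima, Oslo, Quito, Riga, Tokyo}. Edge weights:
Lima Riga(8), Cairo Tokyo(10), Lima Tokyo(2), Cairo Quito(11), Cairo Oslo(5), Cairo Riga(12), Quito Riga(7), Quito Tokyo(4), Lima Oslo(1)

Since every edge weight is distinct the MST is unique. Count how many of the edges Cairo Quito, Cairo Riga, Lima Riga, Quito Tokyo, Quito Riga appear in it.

Kruskal's algorithm — process edges by increasing weight (ties by edge label):
Lima Oslo (1): add — endpoints in different components.
Lima Tokyo (2): add — endpoints in different components.
Quito Tokyo (4): add — endpoints in different components.
Cairo Oslo (5): add — endpoints in different components.
Quito Riga (7): add — endpoints in different components.
MST edge set: {Lima Oslo, Lima Tokyo, Quito Tokyo, Cairo Oslo, Quito Riga}.
Of the listed edges, {Quito Tokyo, Quito Riga} are in the MST → 2.

2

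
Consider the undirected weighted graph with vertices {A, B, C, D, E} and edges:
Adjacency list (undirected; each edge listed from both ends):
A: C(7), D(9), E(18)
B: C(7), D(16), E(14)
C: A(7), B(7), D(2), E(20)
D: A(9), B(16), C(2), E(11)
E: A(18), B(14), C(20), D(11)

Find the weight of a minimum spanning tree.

27

Kruskal's algorithm — process edges by increasing weight (ties by edge label):
C–D (2): add. Components now {A} {B} {C,D} {E}
A–C (7): add. Components now {A,C,D} {B} {E}
B–C (7): add. Components now {A,B,C,D} {E}
A–D (9): skip — A and D already connected.
D–E (11): add. Components now {A,B,C,D,E}
MST edges: C–D, A–C, B–C, D–E; total weight 2+7+7+11 = 27.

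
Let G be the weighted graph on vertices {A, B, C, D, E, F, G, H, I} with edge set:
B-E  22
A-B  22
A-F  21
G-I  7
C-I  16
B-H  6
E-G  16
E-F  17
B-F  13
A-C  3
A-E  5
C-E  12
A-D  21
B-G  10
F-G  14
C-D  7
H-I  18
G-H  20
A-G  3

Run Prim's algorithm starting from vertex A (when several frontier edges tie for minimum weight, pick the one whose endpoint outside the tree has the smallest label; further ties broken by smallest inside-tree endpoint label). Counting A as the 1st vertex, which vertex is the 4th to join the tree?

Grow the tree from A using Prim:
Step 1: cheapest edge leaving the tree is A-C (3); add C.
Step 2: cheapest edge leaving the tree is A-G (3); add G.
Step 3: cheapest edge leaving the tree is A-E (5); add E.
Step 4: cheapest edge leaving the tree is C-D (7); add D.
Step 5: cheapest edge leaving the tree is G-I (7); add I.
Step 6: cheapest edge leaving the tree is B-G (10); add B.
Step 7: cheapest edge leaving the tree is B-H (6); add H.
Step 8: cheapest edge leaving the tree is B-F (13); add F.
Vertex order: A, C, G, E, D, I, B, H, F. The 4th vertex is E.

E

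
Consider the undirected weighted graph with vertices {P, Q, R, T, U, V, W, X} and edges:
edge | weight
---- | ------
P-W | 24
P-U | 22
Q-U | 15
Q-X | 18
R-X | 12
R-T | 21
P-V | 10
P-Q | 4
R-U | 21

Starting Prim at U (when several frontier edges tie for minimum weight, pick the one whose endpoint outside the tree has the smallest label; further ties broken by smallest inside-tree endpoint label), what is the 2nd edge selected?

Prim, starting at U.
Step 1: frontier [Q-U 15, R-U 21, P-U 22] → take Q-U (15); add Q.
Step 2: frontier [P-Q 4, Q-X 18, R-U 21, P-U 22] → take P-Q (4); add P.
Step 3: frontier [P-V 10, P-W 24, Q-X 18, R-U 21] → take P-V (10); add V.
Step 4: frontier [P-W 24, Q-X 18, R-U 21] → take Q-X (18); add X.
Step 5: frontier [P-W 24, R-U 21, R-X 12] → take R-X (12); add R.
Step 6: frontier [P-W 24, R-T 21] → take R-T (21); add T.
Step 7: frontier [P-W 24] → take P-W (24); add W.
The 2nd edge added is P-Q.

P-Q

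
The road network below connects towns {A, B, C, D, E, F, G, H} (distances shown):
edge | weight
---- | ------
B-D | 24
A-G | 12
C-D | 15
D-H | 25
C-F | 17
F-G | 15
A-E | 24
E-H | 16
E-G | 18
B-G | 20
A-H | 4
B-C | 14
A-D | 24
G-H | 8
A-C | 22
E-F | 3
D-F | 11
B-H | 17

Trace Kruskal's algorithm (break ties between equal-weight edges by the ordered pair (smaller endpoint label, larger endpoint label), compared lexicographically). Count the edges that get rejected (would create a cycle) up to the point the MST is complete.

Kruskal's algorithm — process edges by increasing weight (ties by edge label):
E-F (3): add — endpoints in different components.
A-H (4): add — endpoints in different components.
G-H (8): add — endpoints in different components.
D-F (11): add — endpoints in different components.
A-G (12): skip — A and G already connected.
B-C (14): add — endpoints in different components.
C-D (15): add — endpoints in different components.
F-G (15): add — endpoints in different components.
Edges rejected before the tree was complete: 1.

1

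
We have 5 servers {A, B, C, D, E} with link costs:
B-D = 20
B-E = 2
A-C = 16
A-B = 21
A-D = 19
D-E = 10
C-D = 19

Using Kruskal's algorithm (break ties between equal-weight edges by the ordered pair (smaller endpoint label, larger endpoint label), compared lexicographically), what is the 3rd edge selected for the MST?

Kruskal's algorithm — process edges by increasing weight (ties by edge label):
B-E (2): add. Components now {A} {B,E} {C} {D}
D-E (10): add. Components now {A} {B,D,E} {C}
A-C (16): add. Components now {A,C} {B,D,E}
A-D (19): add. Components now {A,B,C,D,E}
The 3rd edge added is A-C.

A-C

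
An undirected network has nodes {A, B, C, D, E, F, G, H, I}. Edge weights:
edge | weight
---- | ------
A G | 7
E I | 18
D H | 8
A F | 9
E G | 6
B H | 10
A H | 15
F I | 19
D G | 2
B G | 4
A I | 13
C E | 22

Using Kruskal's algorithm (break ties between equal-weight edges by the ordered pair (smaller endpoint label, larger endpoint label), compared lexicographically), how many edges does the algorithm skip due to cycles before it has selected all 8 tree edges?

4

Sort edges by weight, then run Kruskal:
D G (2): add — endpoints in different components.
B G (4): add — endpoints in different components.
E G (6): add — endpoints in different components.
A G (7): add — endpoints in different components.
D H (8): add — endpoints in different components.
A F (9): add — endpoints in different components.
B H (10): skip — B and H already connected.
A I (13): add — endpoints in different components.
A H (15): skip — A and H already connected.
E I (18): skip — E and I already connected.
F I (19): skip — F and I already connected.
C E (22): add — endpoints in different components.
Edges rejected before the tree was complete: 4.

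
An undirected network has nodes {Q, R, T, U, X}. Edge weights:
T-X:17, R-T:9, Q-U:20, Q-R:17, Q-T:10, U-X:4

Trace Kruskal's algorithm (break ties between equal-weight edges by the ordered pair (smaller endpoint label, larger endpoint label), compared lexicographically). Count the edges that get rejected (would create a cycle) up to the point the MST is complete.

Kruskal's algorithm — process edges by increasing weight (ties by edge label):
U-X (4): add. Components now {Q} {U,X} {T} {R}
R-T (9): add. Components now {Q} {U,X} {R,T}
Q-T (10): add. Components now {Q,R,T} {U,X}
Q-R (17): skip — Q and R already connected.
T-X (17): add. Components now {Q,R,T,U,X}
Edges rejected before the tree was complete: 1.

1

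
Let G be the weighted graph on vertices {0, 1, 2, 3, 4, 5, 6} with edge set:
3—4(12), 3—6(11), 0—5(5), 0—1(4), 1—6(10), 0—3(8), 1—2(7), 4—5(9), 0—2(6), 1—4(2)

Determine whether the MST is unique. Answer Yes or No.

Yes

Kruskal's algorithm — process edges by increasing weight (ties by edge label):
1—4 (2): add — endpoints in different components.
0—1 (4): add — endpoints in different components.
0—5 (5): add — endpoints in different components.
0—2 (6): add — endpoints in different components.
1—2 (7): skip — 1 and 2 already connected.
0—3 (8): add — endpoints in different components.
4—5 (9): skip — 4 and 5 already connected.
1—6 (10): add — endpoints in different components.
Every non-tree edge has weight strictly greater than the heaviest edge on the tree path between its endpoints, so the MST is unique.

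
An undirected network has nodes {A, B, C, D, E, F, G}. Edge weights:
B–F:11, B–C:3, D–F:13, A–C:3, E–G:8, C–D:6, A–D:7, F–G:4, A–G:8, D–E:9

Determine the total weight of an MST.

Kruskal: consider edges lightest-first.
A–C (3): add. Components now {A,C} {B} {D} {E} {F} {G}
B–C (3): add. Components now {A,B,C} {D} {E} {F} {G}
F–G (4): add. Components now {A,B,C} {D} {E} {F,G}
C–D (6): add. Components now {A,B,C,D} {E} {F,G}
A–D (7): skip — A and D already connected.
A–G (8): add. Components now {A,B,C,D,F,G} {E}
E–G (8): add. Components now {A,B,C,D,E,F,G}
MST edges: A–C, B–C, F–G, C–D, A–G, E–G; total weight 3+3+4+6+8+8 = 32.

32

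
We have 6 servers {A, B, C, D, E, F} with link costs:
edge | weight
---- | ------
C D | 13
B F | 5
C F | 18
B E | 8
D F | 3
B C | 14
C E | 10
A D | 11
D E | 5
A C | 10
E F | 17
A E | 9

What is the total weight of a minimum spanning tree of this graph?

32

Prim's algorithm from B:
Step 1: frontier [B F 5, B E 8, B C 14] → take B F (5); add F.
Step 2: frontier [B E 8, B C 14, D F 3, E F 17, C F 18] → take D F (3); add D.
Step 3: frontier [B E 8, B C 14, D E 5, A D 11, C D 13, E F 17, C F 18] → take D E (5); add E.
Step 4: frontier [B C 14, A D 11, C D 13, A E 9, C E 10, C F 18] → take A E (9); add A.
Step 5: frontier [A C 10, B C 14, C D 13, C E 10, C F 18] → take A C (10); add C.
MST edges: B F, D F, D E, A E, A C; total weight 5+3+5+9+10 = 32.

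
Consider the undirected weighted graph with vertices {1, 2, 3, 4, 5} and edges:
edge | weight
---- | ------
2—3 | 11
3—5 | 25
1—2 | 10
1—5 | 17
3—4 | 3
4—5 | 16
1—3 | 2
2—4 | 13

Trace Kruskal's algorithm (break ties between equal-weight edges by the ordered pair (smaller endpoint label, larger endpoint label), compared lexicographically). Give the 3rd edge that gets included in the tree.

Sort edges by weight, then run Kruskal:
1—3 (2): add. Components now {1,3} {2} {4} {5}
3—4 (3): add. Components now {1,3,4} {2} {5}
1—2 (10): add. Components now {1,2,3,4} {5}
2—3 (11): skip — 2 and 3 already connected.
2—4 (13): skip — 2 and 4 already connected.
4—5 (16): add. Components now {1,2,3,4,5}
The 3rd edge added is 1—2.

1-2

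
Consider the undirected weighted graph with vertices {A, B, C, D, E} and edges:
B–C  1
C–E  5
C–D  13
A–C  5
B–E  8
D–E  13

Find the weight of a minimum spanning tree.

24

Kruskal's algorithm — process edges by increasing weight (ties by edge label):
B–C (1): add — endpoints in different components.
A–C (5): add — endpoints in different components.
C–E (5): add — endpoints in different components.
B–E (8): skip — B and E already connected.
C–D (13): add — endpoints in different components.
MST edges: B–C, A–C, C–E, C–D; total weight 1+5+5+13 = 24.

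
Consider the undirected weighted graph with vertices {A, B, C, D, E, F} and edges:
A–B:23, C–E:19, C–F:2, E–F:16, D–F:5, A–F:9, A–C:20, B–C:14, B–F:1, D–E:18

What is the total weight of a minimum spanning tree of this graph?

Grow the tree from A using Prim:
Step 1: cheapest edge leaving the tree is A–F (9); add F.
Step 2: cheapest edge leaving the tree is B–F (1); add B.
Step 3: cheapest edge leaving the tree is C–F (2); add C.
Step 4: cheapest edge leaving the tree is D–F (5); add D.
Step 5: cheapest edge leaving the tree is E–F (16); add E.
MST edges: A–F, B–F, C–F, D–F, E–F; total weight 9+1+2+5+16 = 33.

33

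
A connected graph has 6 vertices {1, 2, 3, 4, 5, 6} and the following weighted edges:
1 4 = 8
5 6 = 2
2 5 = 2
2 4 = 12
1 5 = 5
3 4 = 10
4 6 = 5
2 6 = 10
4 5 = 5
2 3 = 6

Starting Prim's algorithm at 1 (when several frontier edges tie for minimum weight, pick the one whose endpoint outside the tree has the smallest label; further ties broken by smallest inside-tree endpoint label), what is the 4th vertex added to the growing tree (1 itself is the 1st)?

Prim's algorithm from 1:
Step 1: frontier [1 5 5, 1 4 8] → take 1 5 (5); add 5.
Step 2: frontier [1 4 8, 2 5 2, 5 6 2, 4 5 5] → take 2 5 (2); add 2.
Step 3: frontier [1 4 8, 2 3 6, 2 6 10, 2 4 12, 5 6 2, 4 5 5] → take 5 6 (2); add 6.
Step 4: frontier [1 4 8, 2 3 6, 2 4 12, 4 5 5, 4 6 5] → take 4 5 (5); add 4.
Step 5: frontier [2 3 6, 3 4 10] → take 2 3 (6); add 3.
Vertex order: 1, 5, 2, 6, 4, 3. The 4th vertex is 6.

6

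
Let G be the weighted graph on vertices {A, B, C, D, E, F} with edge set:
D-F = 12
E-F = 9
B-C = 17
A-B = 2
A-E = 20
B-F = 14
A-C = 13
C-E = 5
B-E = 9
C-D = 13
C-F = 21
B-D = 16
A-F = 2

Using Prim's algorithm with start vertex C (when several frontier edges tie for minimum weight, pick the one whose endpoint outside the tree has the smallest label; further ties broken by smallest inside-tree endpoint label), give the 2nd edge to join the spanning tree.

Prim's algorithm from C:
Step 1: cheapest edge leaving the tree is C-E (5); add E.
Step 2: cheapest edge leaving the tree is B-E (9); add B.
Step 3: cheapest edge leaving the tree is A-B (2); add A.
Step 4: cheapest edge leaving the tree is A-F (2); add F.
Step 5: cheapest edge leaving the tree is D-F (12); add D.
The 2nd edge added is B-E.

B-E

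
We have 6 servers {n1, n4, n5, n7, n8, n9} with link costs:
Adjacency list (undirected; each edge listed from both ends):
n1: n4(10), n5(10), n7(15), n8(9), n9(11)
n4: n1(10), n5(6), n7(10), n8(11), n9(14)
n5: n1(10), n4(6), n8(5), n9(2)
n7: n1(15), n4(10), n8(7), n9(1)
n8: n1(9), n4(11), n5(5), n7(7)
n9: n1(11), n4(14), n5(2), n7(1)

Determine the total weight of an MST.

Sort edges by weight, then run Kruskal:
n7–n9 (1): add — endpoints in different components.
n5–n9 (2): add — endpoints in different components.
n5–n8 (5): add — endpoints in different components.
n4–n5 (6): add — endpoints in different components.
n7–n8 (7): skip — n8 and n7 already connected.
n1–n8 (9): add — endpoints in different components.
MST edges: n7–n9, n5–n9, n5–n8, n4–n5, n1–n8; total weight 1+2+5+6+9 = 23.

23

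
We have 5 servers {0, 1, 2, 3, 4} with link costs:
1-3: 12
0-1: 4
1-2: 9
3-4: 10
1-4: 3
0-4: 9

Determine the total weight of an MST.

26

Kruskal: consider edges lightest-first.
1-4 (3): add — endpoints in different components.
0-1 (4): add — endpoints in different components.
0-4 (9): skip — 0 and 4 already connected.
1-2 (9): add — endpoints in different components.
3-4 (10): add — endpoints in different components.
MST edges: 1-4, 0-1, 1-2, 3-4; total weight 3+4+9+10 = 26.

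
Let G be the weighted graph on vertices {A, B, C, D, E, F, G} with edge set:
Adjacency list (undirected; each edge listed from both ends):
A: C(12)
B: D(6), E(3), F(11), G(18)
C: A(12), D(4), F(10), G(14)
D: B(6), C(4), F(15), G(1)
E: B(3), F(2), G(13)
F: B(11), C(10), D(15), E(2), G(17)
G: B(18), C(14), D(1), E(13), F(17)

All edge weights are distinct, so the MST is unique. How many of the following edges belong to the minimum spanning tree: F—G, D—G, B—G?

Sort edges by weight, then run Kruskal:
D—G (1): add — endpoints in different components.
E—F (2): add — endpoints in different components.
B—E (3): add — endpoints in different components.
C—D (4): add — endpoints in different components.
B—D (6): add — endpoints in different components.
C—F (10): skip — C and F already connected.
B—F (11): skip — B and F already connected.
A—C (12): add — endpoints in different components.
MST edge set: {D—G, E—F, B—E, C—D, B—D, A—C}.
Of the listed edges, {D—G} are in the MST → 1.

1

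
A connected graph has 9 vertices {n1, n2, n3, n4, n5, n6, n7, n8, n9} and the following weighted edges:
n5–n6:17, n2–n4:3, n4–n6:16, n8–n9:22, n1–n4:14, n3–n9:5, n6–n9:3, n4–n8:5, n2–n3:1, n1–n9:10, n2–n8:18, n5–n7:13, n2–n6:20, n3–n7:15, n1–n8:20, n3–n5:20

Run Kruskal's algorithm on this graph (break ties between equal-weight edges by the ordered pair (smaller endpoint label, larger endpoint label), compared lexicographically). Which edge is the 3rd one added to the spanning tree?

n6-n9

Kruskal's algorithm — process edges by increasing weight (ties by edge label):
n2–n3 (1): add — endpoints in different components.
n2–n4 (3): add — endpoints in different components.
n6–n9 (3): add — endpoints in different components.
n3–n9 (5): add — endpoints in different components.
n4–n8 (5): add — endpoints in different components.
n1–n9 (10): add — endpoints in different components.
n5–n7 (13): add — endpoints in different components.
n1–n4 (14): skip — n4 and n1 already connected.
n3–n7 (15): add — endpoints in different components.
The 3rd edge added is n6–n9.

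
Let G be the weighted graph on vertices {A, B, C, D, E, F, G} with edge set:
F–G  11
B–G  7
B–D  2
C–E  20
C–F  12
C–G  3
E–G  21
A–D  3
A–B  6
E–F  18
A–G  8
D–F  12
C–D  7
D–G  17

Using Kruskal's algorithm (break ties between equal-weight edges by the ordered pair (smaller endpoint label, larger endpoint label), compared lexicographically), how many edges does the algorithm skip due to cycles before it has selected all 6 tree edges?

6

Sort edges by weight, then run Kruskal:
B–D (2): add — endpoints in different components.
A–D (3): add — endpoints in different components.
C–G (3): add — endpoints in different components.
A–B (6): skip — A and B already connected.
B–G (7): add — endpoints in different components.
C–D (7): skip — C and D already connected.
A–G (8): skip — A and G already connected.
F–G (11): add — endpoints in different components.
C–F (12): skip — C and F already connected.
D–F (12): skip — D and F already connected.
D–G (17): skip — D and G already connected.
E–F (18): add — endpoints in different components.
Edges rejected before the tree was complete: 6.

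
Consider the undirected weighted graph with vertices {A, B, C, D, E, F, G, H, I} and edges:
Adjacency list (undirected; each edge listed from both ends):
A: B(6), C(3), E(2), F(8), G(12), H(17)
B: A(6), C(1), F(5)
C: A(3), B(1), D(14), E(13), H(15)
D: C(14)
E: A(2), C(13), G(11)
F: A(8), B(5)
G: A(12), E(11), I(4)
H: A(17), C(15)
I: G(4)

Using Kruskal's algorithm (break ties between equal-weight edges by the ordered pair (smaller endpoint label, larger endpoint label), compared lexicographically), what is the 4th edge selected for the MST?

Kruskal's algorithm — process edges by increasing weight (ties by edge label):
B—C (1): add — endpoints in different components.
A—E (2): add — endpoints in different components.
A—C (3): add — endpoints in different components.
G—I (4): add — endpoints in different components.
B—F (5): add — endpoints in different components.
A—B (6): skip — A and B already connected.
A—F (8): skip — A and F already connected.
E—G (11): add — endpoints in different components.
A—G (12): skip — A and G already connected.
C—E (13): skip — C and E already connected.
C—D (14): add — endpoints in different components.
C—H (15): add — endpoints in different components.
The 4th edge added is G—I.

G-I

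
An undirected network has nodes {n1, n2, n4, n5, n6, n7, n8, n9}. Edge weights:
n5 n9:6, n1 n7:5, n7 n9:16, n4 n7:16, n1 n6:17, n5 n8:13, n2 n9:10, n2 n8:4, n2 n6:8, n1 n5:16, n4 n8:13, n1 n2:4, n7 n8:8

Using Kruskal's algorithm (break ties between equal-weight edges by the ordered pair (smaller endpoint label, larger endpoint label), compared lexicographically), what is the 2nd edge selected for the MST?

Kruskal: consider edges lightest-first.
n1 n2 (4): add — endpoints in different components.
n2 n8 (4): add — endpoints in different components.
n1 n7 (5): add — endpoints in different components.
n5 n9 (6): add — endpoints in different components.
n2 n6 (8): add — endpoints in different components.
n7 n8 (8): skip — n7 and n8 already connected.
n2 n9 (10): add — endpoints in different components.
n4 n8 (13): add — endpoints in different components.
The 2nd edge added is n2 n8.

n2-n8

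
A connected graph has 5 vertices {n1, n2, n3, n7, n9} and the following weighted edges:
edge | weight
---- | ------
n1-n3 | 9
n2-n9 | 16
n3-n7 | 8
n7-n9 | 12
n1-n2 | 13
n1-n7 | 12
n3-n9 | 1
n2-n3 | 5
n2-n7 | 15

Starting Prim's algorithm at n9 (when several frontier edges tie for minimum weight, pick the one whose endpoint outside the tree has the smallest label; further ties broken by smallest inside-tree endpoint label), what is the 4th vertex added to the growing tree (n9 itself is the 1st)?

n7

Prim, starting at n9.
Step 1: cheapest edge leaving the tree is n3-n9 (1); add n3.
Step 2: cheapest edge leaving the tree is n2-n3 (5); add n2.
Step 3: cheapest edge leaving the tree is n3-n7 (8); add n7.
Step 4: cheapest edge leaving the tree is n1-n3 (9); add n1.
Vertex order: n9, n3, n2, n7, n1. The 4th vertex is n7.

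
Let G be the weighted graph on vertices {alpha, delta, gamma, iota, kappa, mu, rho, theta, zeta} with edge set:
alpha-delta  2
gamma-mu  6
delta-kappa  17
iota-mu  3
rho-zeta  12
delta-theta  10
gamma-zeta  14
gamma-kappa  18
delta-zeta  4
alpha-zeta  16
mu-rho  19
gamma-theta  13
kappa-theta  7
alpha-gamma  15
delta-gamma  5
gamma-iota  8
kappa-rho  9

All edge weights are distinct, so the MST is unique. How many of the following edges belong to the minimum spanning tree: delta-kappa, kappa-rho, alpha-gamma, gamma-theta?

Sort edges by weight, then run Kruskal:
alpha-delta (2): add — endpoints in different components.
iota-mu (3): add — endpoints in different components.
delta-zeta (4): add — endpoints in different components.
delta-gamma (5): add — endpoints in different components.
gamma-mu (6): add — endpoints in different components.
kappa-theta (7): add — endpoints in different components.
gamma-iota (8): skip — iota and gamma already connected.
kappa-rho (9): add — endpoints in different components.
delta-theta (10): add — endpoints in different components.
MST edge set: {alpha-delta, iota-mu, delta-zeta, delta-gamma, gamma-mu, kappa-theta, kappa-rho, delta-theta}.
Of the listed edges, {kappa-rho} are in the MST → 1.

1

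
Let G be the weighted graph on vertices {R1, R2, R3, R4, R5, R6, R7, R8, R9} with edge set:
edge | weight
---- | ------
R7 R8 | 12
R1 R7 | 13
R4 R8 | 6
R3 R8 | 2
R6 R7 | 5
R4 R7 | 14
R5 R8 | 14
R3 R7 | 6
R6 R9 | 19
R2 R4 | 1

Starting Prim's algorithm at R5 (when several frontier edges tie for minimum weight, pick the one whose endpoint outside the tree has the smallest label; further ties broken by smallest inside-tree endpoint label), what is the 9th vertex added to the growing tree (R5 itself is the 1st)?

Grow the tree from R5 using Prim:
Step 1: cheapest edge leaving the tree is R5 R8 (14); add R8.
Step 2: cheapest edge leaving the tree is R3 R8 (2); add R3.
Step 3: cheapest edge leaving the tree is R4 R8 (6); add R4.
Step 4: cheapest edge leaving the tree is R2 R4 (1); add R2.
Step 5: cheapest edge leaving the tree is R3 R7 (6); add R7.
Step 6: cheapest edge leaving the tree is R6 R7 (5); add R6.
Step 7: cheapest edge leaving the tree is R1 R7 (13); add R1.
Step 8: cheapest edge leaving the tree is R6 R9 (19); add R9.
Vertex order: R5, R8, R3, R4, R2, R7, R6, R1, R9. The 9th vertex is R9.

R9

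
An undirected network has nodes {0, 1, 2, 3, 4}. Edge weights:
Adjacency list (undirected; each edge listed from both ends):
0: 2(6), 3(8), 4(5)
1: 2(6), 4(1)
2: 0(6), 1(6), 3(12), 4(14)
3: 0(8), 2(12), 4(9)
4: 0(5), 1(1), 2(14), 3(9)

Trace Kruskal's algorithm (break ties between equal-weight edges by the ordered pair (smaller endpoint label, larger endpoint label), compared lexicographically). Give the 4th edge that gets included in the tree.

0-3

Kruskal: consider edges lightest-first.
1–4 (1): add — endpoints in different components.
0–4 (5): add — endpoints in different components.
0–2 (6): add — endpoints in different components.
1–2 (6): skip — 1 and 2 already connected.
0–3 (8): add — endpoints in different components.
The 4th edge added is 0–3.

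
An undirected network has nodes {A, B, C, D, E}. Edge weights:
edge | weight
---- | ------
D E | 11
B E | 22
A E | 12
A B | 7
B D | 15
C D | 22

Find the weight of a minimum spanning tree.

Kruskal's algorithm — process edges by increasing weight (ties by edge label):
A B (7): add — endpoints in different components.
D E (11): add — endpoints in different components.
A E (12): add — endpoints in different components.
B D (15): skip — B and D already connected.
B E (22): skip — B and E already connected.
C D (22): add — endpoints in different components.
MST edges: A B, D E, A E, C D; total weight 7+11+12+22 = 52.

52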